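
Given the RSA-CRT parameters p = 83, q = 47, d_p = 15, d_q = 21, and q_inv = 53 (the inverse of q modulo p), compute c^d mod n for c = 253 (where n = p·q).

2613

m₁ = c^(d_p) mod p: c ≡ 4 (mod 83), and 4^15 mod 83 = 40.
m₂ = c^(d_q) mod q: c ≡ 18 (mod 47), and 18^21 mod 47 = 28.
h = q_inv·(m₁ − m₂) mod p = 53·(40 − 28) mod 83 = 55.
m = m₂ + h·q = 28 + 55·47 = 2613.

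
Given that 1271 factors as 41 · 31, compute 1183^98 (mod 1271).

1017

Mod 41: 1183 ≡ 35; by Fermat, exponent reduces to 98 mod 40 = 18; 35^18 ≡ 33 (mod 41).
Mod 31: 1183 ≡ 5; by Fermat, exponent reduces to 98 mod 30 = 8; 5^8 ≡ 25 (mod 31).
Combine by CRT: x ≡ 33 (mod 41), x ≡ 25 (mod 31) ⇒ x ≡ 1017 (mod 1271).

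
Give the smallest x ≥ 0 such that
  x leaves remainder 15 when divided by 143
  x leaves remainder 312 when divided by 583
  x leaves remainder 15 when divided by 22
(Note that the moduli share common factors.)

gcd(143, 583) = 11 and 11 | (312 − 15), so the pair is consistent; merging gives x ≡ 7308 (mod 7579), where 7579 = lcm(143, 583).
gcd(7579, 22) = 11 and 11 | (15 − 7308), so the pair is consistent; merging gives x ≡ 14887 (mod 15158), where 15158 = lcm(7579, 22).
The solution is unique modulo lcm(143, 583, 22) = 15158.

14887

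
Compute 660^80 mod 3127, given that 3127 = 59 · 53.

Mod 59: 660 ≡ 11; by Fermat, exponent reduces to 80 mod 58 = 22; 11^22 ≡ 29 (mod 59).
Mod 53: 660 ≡ 24; by Fermat, exponent reduces to 80 mod 52 = 28; 24^28 ≡ 46 (mod 53).
Combine by CRT: x ≡ 29 (mod 59), x ≡ 46 (mod 53) ⇒ x ≡ 2802 (mod 3127).

2802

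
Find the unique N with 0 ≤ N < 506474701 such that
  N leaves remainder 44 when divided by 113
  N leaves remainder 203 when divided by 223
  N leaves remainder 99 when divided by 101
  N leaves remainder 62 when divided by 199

435475941

The moduli are pairwise coprime; M = 113·223·101·199 = 506474701.
M/113 = 4482077; 4482077 ≡ 45 (mod 113); 45·108 ≡ 1, so inverse 108.
M/223 = 2271187; 2271187 ≡ 155 (mod 223); 155·141 ≡ 1, so inverse 141.
M/101 = 5014601; 5014601 ≡ 52 (mod 101); 52·68 ≡ 1, so inverse 68.
M/199 = 2545099; 2545099 ≡ 88 (mod 199); 88·147 ≡ 1, so inverse 147.
N ≡ 44·4482077·108 + 203·2271187·141 + 99·5014601·68 + 62·2545099·147 = 143261341623.
143261341623 mod 506474701 = 435475941.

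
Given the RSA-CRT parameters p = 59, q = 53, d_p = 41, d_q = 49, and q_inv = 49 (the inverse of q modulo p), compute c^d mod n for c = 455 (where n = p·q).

721

m₁ = c^(d_p) mod p: c ≡ 42 (mod 59), and 42^41 mod 59 = 13.
m₂ = c^(d_q) mod q: c ≡ 31 (mod 53), and 31^49 mod 53 = 32.
h = q_inv·(m₁ − m₂) mod p = 49·(13 − 32) mod 59 = 13.
m = m₂ + h·q = 32 + 13·53 = 721.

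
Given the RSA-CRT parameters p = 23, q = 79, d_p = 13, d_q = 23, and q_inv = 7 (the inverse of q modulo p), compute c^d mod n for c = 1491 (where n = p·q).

m₁ = c^(d_p) mod p: c ≡ 19 (mod 23), and 19^13 mod 23 = 7.
m₂ = c^(d_q) mod q: c ≡ 69 (mod 79), and 69^23 mod 79 = 41.
h = q_inv·(m₁ − m₂) mod p = 7·(7 − 41) mod 23 = 15.
m = m₂ + h·q = 41 + 15·79 = 1226.

1226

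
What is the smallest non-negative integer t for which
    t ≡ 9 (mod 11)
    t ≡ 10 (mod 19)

From t ≡ 9 (mod 11) write t = 9 + 11s. Substituting into t ≡ 10 (mod 19) gives 11s ≡ 1 (mod 19), and since 11⁻¹ ≡ 7 (mod 19), s ≡ 7. Hence t ≡ 9 + 11·7 = 86 (mod 209).

86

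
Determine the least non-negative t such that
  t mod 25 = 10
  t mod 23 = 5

235

From t ≡ 10 (mod 25) write t = 10 + 25s. Substituting into t ≡ 5 (mod 23) gives 25s ≡ 18 (mod 23), and since 2⁻¹ ≡ 12 (mod 23), s ≡ 9. Hence t ≡ 10 + 25·9 = 235 (mod 575).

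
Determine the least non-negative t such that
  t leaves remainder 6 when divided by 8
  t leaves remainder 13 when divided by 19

70

From t ≡ 6 (mod 8) write t = 6 + 8s. Substituting into t ≡ 13 (mod 19) gives 8s ≡ 7 (mod 19), and since 8⁻¹ ≡ 12 (mod 19), s ≡ 8. Hence t ≡ 6 + 8·8 = 70 (mod 152).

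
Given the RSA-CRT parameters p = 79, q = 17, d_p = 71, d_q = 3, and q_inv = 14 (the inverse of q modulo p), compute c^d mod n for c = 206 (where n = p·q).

1062

m₁ = c^(d_p) mod p: c ≡ 48 (mod 79), and 48^71 mod 79 = 35.
m₂ = c^(d_q) mod q: c ≡ 2 (mod 17), and 2^3 mod 17 = 8.
h = q_inv·(m₁ − m₂) mod p = 14·(35 − 8) mod 79 = 62.
m = m₂ + h·q = 8 + 62·17 = 1062.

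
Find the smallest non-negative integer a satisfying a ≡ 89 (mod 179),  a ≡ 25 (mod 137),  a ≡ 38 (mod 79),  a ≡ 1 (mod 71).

From a ≡ 89 (mod 179) write a = 89 + 179t. Substituting into a ≡ 25 (mod 137) gives 179t ≡ 73 (mod 137), and since 42⁻¹ ≡ 62 (mod 137), t ≡ 5. Hence a ≡ 89 + 179·5 = 984 (mod 24523).
From a ≡ 984 (mod 24523) write a = 984 + 24523t. Substituting into a ≡ 38 (mod 79) gives 24523t ≡ 2 (mod 79), and since 33⁻¹ ≡ 12 (mod 79), t ≡ 24. Hence a ≡ 984 + 24523·24 = 589536 (mod 1937317).
From a ≡ 589536 (mod 1937317) write a = 589536 + 1937317t. Substituting into a ≡ 1 (mod 71) gives 1937317t ≡ 49 (mod 71), and since 11⁻¹ ≡ 13 (mod 71), t ≡ 69. Hence a ≡ 589536 + 1937317·69 = 134264409 (mod 137549507).

134264409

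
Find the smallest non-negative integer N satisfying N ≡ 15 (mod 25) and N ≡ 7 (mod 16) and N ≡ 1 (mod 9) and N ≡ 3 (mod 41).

From N ≡ 15 (mod 25) write N = 15 + 25t. Substituting into N ≡ 7 (mod 16) gives 25t ≡ 8 (mod 16), and since 9⁻¹ ≡ 9 (mod 16), t ≡ 8. Hence N ≡ 15 + 25·8 = 215 (mod 400).
From N ≡ 215 (mod 400) write N = 215 + 400t. Substituting into N ≡ 1 (mod 9) gives 400t ≡ 2 (mod 9), and since 4⁻¹ ≡ 7 (mod 9), t ≡ 5. Hence N ≡ 215 + 400·5 = 2215 (mod 3600).
From N ≡ 2215 (mod 3600) write N = 2215 + 3600t. Substituting into N ≡ 3 (mod 41) gives 3600t ≡ 2 (mod 41), and since 33⁻¹ ≡ 5 (mod 41), t ≡ 10. Hence N ≡ 2215 + 3600·10 = 38215 (mod 147600).

38215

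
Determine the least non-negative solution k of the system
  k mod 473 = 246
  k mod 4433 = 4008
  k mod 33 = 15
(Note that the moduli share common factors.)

123699

gcd(473, 4433) = 11 and 11 | (4008 − 246), so the pair is consistent; merging gives k ≡ 123699 (mod 190619), where 190619 = lcm(473, 4433).
gcd(190619, 33) = 11 and 11 | (15 − 123699), so the pair is consistent; merging gives k ≡ 123699 (mod 571857), where 571857 = lcm(190619, 33).
The solution is unique modulo lcm(473, 4433, 33) = 571857.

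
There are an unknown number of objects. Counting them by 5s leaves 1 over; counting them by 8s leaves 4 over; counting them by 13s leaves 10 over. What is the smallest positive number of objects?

36

From N ≡ 1 (mod 5) write N = 1 + 5t. Substituting into N ≡ 4 (mod 8) gives 5t ≡ 3 (mod 8), and since 5⁻¹ ≡ 5 (mod 8), t ≡ 7. Hence N ≡ 1 + 5·7 = 36 (mod 40).
From N ≡ 36 (mod 40) write N = 36 + 40t. Substituting into N ≡ 10 (mod 13) gives 40t ≡ 0 (mod 13), and since 1⁻¹ ≡ 1 (mod 13), t ≡ 0. Hence N ≡ 36 + 40·0 = 36 (mod 520).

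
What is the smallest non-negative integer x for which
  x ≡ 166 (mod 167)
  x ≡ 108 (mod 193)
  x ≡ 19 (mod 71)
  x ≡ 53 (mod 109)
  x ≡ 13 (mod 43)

7444704522

The moduli are pairwise coprime; N = 167·193·71·109·43 = 10725735487.
N/167 = 64225961; 64225961 ≡ 99 (mod 167); 99·27 ≡ 1, so inverse 27.
N/193 = 55573759; 55573759 ≡ 181 (mod 193); 181·16 ≡ 1, so inverse 16.
N/71 = 151066697; 151066697 ≡ 68 (mod 71); 68·47 ≡ 1, so inverse 47.
N/109 = 98401243; 98401243 ≡ 76 (mod 109); 76·33 ≡ 1, so inverse 33.
N/43 = 249435709; 249435709 ≡ 19 (mod 43); 19·34 ≡ 1, so inverse 34.
x ≡ 166·64225961·27 + 108·55573759·16 + 19·151066697·47 + 53·98401243·33 + 13·249435709·34 = 801149130560.
801149130560 mod 10725735487 = 7444704522.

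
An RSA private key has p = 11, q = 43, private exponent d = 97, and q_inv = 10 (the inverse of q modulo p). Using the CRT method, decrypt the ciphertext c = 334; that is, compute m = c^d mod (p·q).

5

d_p = d mod (p−1) = 97 mod 10 = 7; d_q = d mod (q−1) = 13.
m₁ = c^(d_p) mod p: c ≡ 4 (mod 11), and 4^7 mod 11 = 5.
m₂ = c^(d_q) mod q: c ≡ 33 (mod 43), and 33^13 mod 43 = 5.
h = q_inv·(m₁ − m₂) mod p = 10·(5 − 5) mod 11 = 0.
m = m₂ + h·q = 5 + 0·43 = 5.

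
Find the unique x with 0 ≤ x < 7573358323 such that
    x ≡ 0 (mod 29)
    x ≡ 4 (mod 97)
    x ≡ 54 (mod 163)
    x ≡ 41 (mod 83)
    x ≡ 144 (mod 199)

Combine the congruences pairwise.
From x ≡ 0 (mod 29) write x = 0 + 29t. Substituting into x ≡ 4 (mod 97) gives 29t ≡ 4 (mod 97), and since 29⁻¹ ≡ 87 (mod 97), t ≡ 57. Hence x ≡ 0 + 29·57 = 1653 (mod 2813).
From x ≡ 1653 (mod 2813) write x = 1653 + 2813t. Substituting into x ≡ 54 (mod 163) gives 2813t ≡ 31 (mod 163), and since 42⁻¹ ≡ 66 (mod 163), t ≡ 90. Hence x ≡ 1653 + 2813·90 = 254823 (mod 458519).
From x ≡ 254823 (mod 458519) write x = 254823 + 458519t. Substituting into x ≡ 41 (mod 83) gives 458519t ≡ 28 (mod 83), and since 27⁻¹ ≡ 40 (mod 83), t ≡ 41. Hence x ≡ 254823 + 458519·41 = 19054102 (mod 38057077).
From x ≡ 19054102 (mod 38057077) write x = 19054102 + 38057077t. Substituting into x ≡ 144 (mod 199) gives 38057077t ≡ 93 (mod 199), and since 118⁻¹ ≡ 113 (mod 199), t ≡ 161. Hence x ≡ 19054102 + 38057077·161 = 6146243499 (mod 7573358323).

6146243499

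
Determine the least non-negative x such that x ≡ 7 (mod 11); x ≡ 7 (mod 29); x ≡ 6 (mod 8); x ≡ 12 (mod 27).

51366

From x ≡ 7 (mod 11) write x = 7 + 11t. Substituting into x ≡ 7 (mod 29) gives 11t ≡ 0 (mod 29), and since 11⁻¹ ≡ 8 (mod 29), t ≡ 0. Hence x ≡ 7 + 11·0 = 7 (mod 319).
From x ≡ 7 (mod 319) write x = 7 + 319t. Substituting into x ≡ 6 (mod 8) gives 319t ≡ 7 (mod 8), and since 7⁻¹ ≡ 7 (mod 8), t ≡ 1. Hence x ≡ 7 + 319·1 = 326 (mod 2552).
From x ≡ 326 (mod 2552) write x = 326 + 2552t. Substituting into x ≡ 12 (mod 27) gives 2552t ≡ 10 (mod 27), and since 14⁻¹ ≡ 2 (mod 27), t ≡ 20. Hence x ≡ 326 + 2552·20 = 51366 (mod 68904).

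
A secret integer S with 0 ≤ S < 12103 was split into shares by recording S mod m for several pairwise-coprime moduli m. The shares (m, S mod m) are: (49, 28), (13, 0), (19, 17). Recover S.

The moduli are pairwise coprime; N = 49·13·19 = 12103.
N/49 = 247; 247 ≡ 2 (mod 49); 2·25 ≡ 1, so inverse 25.
N/13 = 931; 931 ≡ 8 (mod 13); 8·5 ≡ 1, so inverse 5.
N/19 = 637; 637 ≡ 10 (mod 19); 10·2 ≡ 1, so inverse 2.
S ≡ 28·247·25 + 0·931·5 + 17·637·2 = 194558.
194558 mod 12103 = 910.

910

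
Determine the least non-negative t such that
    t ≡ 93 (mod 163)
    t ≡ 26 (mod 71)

5635

From t ≡ 93 (mod 163) write t = 93 + 163s. Substituting into t ≡ 26 (mod 71) gives 163s ≡ 4 (mod 71), and since 21⁻¹ ≡ 44 (mod 71), s ≡ 34. Hence t ≡ 93 + 163·34 = 5635 (mod 11573).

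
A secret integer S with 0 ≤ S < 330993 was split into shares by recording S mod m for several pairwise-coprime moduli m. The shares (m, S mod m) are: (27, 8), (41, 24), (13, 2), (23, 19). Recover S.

65132

Combine the congruences pairwise.
From S ≡ 8 (mod 27) write S = 8 + 27t. Substituting into S ≡ 24 (mod 41) gives 27t ≡ 16 (mod 41), and since 27⁻¹ ≡ 38 (mod 41), t ≡ 34. Hence S ≡ 8 + 27·34 = 926 (mod 1107).
From S ≡ 926 (mod 1107) write S = 926 + 1107t. Substituting into S ≡ 2 (mod 13) gives 1107t ≡ 12 (mod 13), and since 2⁻¹ ≡ 7 (mod 13), t ≡ 6. Hence S ≡ 926 + 1107·6 = 7568 (mod 14391).
From S ≡ 7568 (mod 14391) write S = 7568 + 14391t. Substituting into S ≡ 19 (mod 23) gives 14391t ≡ 18 (mod 23), and since 16⁻¹ ≡ 13 (mod 23), t ≡ 4. Hence S ≡ 7568 + 14391·4 = 65132 (mod 330993).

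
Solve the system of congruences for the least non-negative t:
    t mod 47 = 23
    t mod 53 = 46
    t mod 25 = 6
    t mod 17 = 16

From t ≡ 23 (mod 47) write t = 23 + 47s. Substituting into t ≡ 46 (mod 53) gives 47s ≡ 23 (mod 53), and since 47⁻¹ ≡ 44 (mod 53), s ≡ 5. Hence t ≡ 23 + 47·5 = 258 (mod 2491).
From t ≡ 258 (mod 2491) write t = 258 + 2491s. Substituting into t ≡ 6 (mod 25) gives 2491s ≡ 23 (mod 25), and since 16⁻¹ ≡ 11 (mod 25), s ≡ 3. Hence t ≡ 258 + 2491·3 = 7731 (mod 62275).
From t ≡ 7731 (mod 62275) write t = 7731 + 62275s. Substituting into t ≡ 16 (mod 17) gives 62275s ≡ 3 (mod 17), and since 4⁻¹ ≡ 13 (mod 17), s ≡ 5. Hence t ≡ 7731 + 62275·5 = 319106 (mod 1058675).

319106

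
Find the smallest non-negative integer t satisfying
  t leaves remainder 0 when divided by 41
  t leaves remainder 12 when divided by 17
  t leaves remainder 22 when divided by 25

17097

The moduli are pairwise coprime; N = 41·17·25 = 17425.
N/41 = 425; 425 ≡ 15 (mod 41); 15·11 ≡ 1, so inverse 11.
N/17 = 1025; 1025 ≡ 5 (mod 17); 5·7 ≡ 1, so inverse 7.
N/25 = 697; 697 ≡ 22 (mod 25); 22·8 ≡ 1, so inverse 8.
t ≡ 0·425·11 + 12·1025·7 + 22·697·8 = 208772.
208772 mod 17425 = 17097.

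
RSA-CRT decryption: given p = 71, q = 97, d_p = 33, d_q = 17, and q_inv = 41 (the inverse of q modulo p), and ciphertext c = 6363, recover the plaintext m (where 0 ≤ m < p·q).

m₁ = c^(d_p) mod p: c ≡ 44 (mod 71), and 44^33 mod 71 = 56.
m₂ = c^(d_q) mod q: c ≡ 58 (mod 97), and 58^17 mod 97 = 7.
h = q_inv·(m₁ − m₂) mod p = 41·(56 − 7) mod 71 = 21.
m = m₂ + h·q = 7 + 21·97 = 2044.

2044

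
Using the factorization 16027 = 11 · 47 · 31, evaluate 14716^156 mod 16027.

4937

Mod 11: 14716 ≡ 9; by Fermat, exponent reduces to 156 mod 10 = 6; 9^6 ≡ 9 (mod 11).
Mod 47: 14716 ≡ 5; by Fermat, exponent reduces to 156 mod 46 = 18; 5^18 ≡ 2 (mod 47).
Mod 31: 14716 ≡ 22; by Fermat, exponent reduces to 156 mod 30 = 6; 22^6 ≡ 8 (mod 31).
Combine by CRT: x ≡ 9 (mod 11), x ≡ 2 (mod 47), x ≡ 8 (mod 31) ⇒ x ≡ 4937 (mod 16027).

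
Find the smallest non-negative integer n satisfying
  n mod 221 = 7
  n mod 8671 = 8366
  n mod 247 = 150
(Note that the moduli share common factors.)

2705047

gcd(221, 8671) = 13 and 13 | (8366 − 7), so the pair is consistent; merging gives n ≡ 51721 (mod 147407), where 147407 = lcm(221, 8671).
gcd(147407, 247) = 13 and 13 | (150 − 51721), so the pair is consistent; merging gives n ≡ 2705047 (mod 2800733), where 2800733 = lcm(147407, 247).
The solution is unique modulo lcm(221, 8671, 247) = 2800733.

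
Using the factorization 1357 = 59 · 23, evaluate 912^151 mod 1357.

Mod 59: 912 ≡ 27; by Fermat, exponent reduces to 151 mod 58 = 35; 27^35 ≡ 57 (mod 59).
Mod 23: 912 ≡ 15; by Fermat, exponent reduces to 151 mod 22 = 19; 15^19 ≡ 19 (mod 23).
Combine by CRT: x ≡ 57 (mod 59), x ≡ 19 (mod 23) ⇒ x ≡ 824 (mod 1357).

824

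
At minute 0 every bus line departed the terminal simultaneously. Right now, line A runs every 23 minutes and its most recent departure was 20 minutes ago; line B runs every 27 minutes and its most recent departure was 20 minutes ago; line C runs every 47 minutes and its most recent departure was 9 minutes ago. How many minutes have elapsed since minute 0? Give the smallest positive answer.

The moduli are pairwise coprime; N = 23·27·47 = 29187.
N/23 = 1269; 1269 ≡ 4 (mod 23); 4·6 ≡ 1, so inverse 6.
N/27 = 1081; 1081 ≡ 1 (mod 27), inverse 1.
N/47 = 621; 621 ≡ 10 (mod 47); 10·33 ≡ 1, so inverse 33.
t ≡ 20·1269·6 + 20·1081·1 + 9·621·33 = 358337.
358337 mod 29187 = 8093.

8093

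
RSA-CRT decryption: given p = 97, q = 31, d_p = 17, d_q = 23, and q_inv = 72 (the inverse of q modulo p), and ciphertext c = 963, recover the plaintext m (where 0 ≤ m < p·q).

39

m₁ = c^(d_p) mod p: c ≡ 90 (mod 97), and 90^17 mod 97 = 39.
m₂ = c^(d_q) mod q: c ≡ 2 (mod 31), and 2^23 mod 31 = 8.
h = q_inv·(m₁ − m₂) mod p = 72·(39 − 8) mod 97 = 1.
m = m₂ + h·q = 8 + 1·31 = 39.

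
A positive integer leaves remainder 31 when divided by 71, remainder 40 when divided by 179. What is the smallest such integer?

From x ≡ 31 (mod 71) write x = 31 + 71t. Substituting into x ≡ 40 (mod 179) gives 71t ≡ 9 (mod 179), and since 71⁻¹ ≡ 58 (mod 179), t ≡ 164. Hence x ≡ 31 + 71·164 = 11675 (mod 12709).

11675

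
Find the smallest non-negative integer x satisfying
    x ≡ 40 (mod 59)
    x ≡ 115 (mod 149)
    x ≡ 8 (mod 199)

1487135

The moduli are pairwise coprime; N = 59·149·199 = 1749409.
N/59 = 29651; 29651 ≡ 33 (mod 59); 33·34 ≡ 1, so inverse 34.
N/149 = 11741; 11741 ≡ 119 (mod 149); 119·144 ≡ 1, so inverse 144.
N/199 = 8791; 8791 ≡ 35 (mod 199); 35·91 ≡ 1, so inverse 91.
x ≡ 40·29651·34 + 115·11741·144 + 8·8791·91 = 241156168.
241156168 mod 1749409 = 1487135.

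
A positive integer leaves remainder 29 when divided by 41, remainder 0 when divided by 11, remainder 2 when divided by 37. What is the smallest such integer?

16060

The moduli are pairwise coprime; N = 41·11·37 = 16687.
N/41 = 407; 407 ≡ 38 (mod 41); 38·27 ≡ 1, so inverse 27.
N/11 = 1517; 1517 ≡ 10 (mod 11); 10·10 ≡ 1, so inverse 10.
N/37 = 451; 451 ≡ 7 (mod 37); 7·16 ≡ 1, so inverse 16.
a ≡ 29·407·27 + 0·1517·10 + 2·451·16 = 333113.
333113 mod 16687 = 16060.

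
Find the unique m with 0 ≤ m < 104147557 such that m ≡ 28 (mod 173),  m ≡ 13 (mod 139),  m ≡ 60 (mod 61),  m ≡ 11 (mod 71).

Combine the congruences pairwise.
From m ≡ 28 (mod 173) write m = 28 + 173t. Substituting into m ≡ 13 (mod 139) gives 173t ≡ 124 (mod 139), and since 34⁻¹ ≡ 45 (mod 139), t ≡ 20. Hence m ≡ 28 + 173·20 = 3488 (mod 24047).
From m ≡ 3488 (mod 24047) write m = 3488 + 24047t. Substituting into m ≡ 60 (mod 61) gives 24047t ≡ 49 (mod 61), and since 13⁻¹ ≡ 47 (mod 61), t ≡ 46. Hence m ≡ 3488 + 24047·46 = 1109650 (mod 1466867).
From m ≡ 1109650 (mod 1466867) write m = 1109650 + 1466867t. Substituting into m ≡ 11 (mod 71) gives 1466867t ≡ 20 (mod 71), and since 7⁻¹ ≡ 61 (mod 71), t ≡ 13. Hence m ≡ 1109650 + 1466867·13 = 20178921 (mod 104147557).

20178921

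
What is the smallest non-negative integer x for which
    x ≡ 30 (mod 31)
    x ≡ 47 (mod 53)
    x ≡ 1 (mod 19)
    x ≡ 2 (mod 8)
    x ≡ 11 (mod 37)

The moduli are pairwise coprime; N = 31·53·19·8·37 = 9240232.
N/31 = 298072; 298072 ≡ 7 (mod 31); 7·9 ≡ 1, so inverse 9.
N/53 = 174344; 174344 ≡ 27 (mod 53); 27·2 ≡ 1, so inverse 2.
N/19 = 486328; 486328 ≡ 4 (mod 19); 4·5 ≡ 1, so inverse 5.
N/8 = 1155029; 1155029 ≡ 5 (mod 8); 5·5 ≡ 1, so inverse 5.
N/37 = 249736; 249736 ≡ 23 (mod 37); 23·29 ≡ 1, so inverse 29.
x ≡ 30·298072·9 + 47·174344·2 + 1·486328·5 + 2·1155029·5 + 11·249736·29 = 190515490.
190515490 mod 9240232 = 5710850.

5710850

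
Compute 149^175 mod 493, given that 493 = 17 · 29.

Mod 17: 149 ≡ 13; by Fermat, exponent reduces to 175 mod 16 = 15; 13^15 ≡ 4 (mod 17).
Mod 29: 149 ≡ 4; by Fermat, exponent reduces to 175 mod 28 = 7; 4^7 ≡ 28 (mod 29).
Combine by CRT: x ≡ 4 (mod 17), x ≡ 28 (mod 29) ⇒ x ≡ 463 (mod 493).

463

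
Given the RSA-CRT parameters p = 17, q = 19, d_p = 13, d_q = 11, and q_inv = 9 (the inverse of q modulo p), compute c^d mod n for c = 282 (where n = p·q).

m₁ = c^(d_p) mod p: c ≡ 10 (mod 17), and 10^13 mod 17 = 11.
m₂ = c^(d_q) mod q: c ≡ 16 (mod 19), and 16^11 mod 19 = 9.
h = q_inv·(m₁ − m₂) mod p = 9·(11 − 9) mod 17 = 1.
m = m₂ + h·q = 9 + 1·19 = 28.

28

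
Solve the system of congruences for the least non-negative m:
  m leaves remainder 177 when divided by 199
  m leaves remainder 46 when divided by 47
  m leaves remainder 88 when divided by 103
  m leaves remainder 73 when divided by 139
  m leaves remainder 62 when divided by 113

1929546365

The moduli are pairwise coprime; N = 199·47·103·139·113 = 15131479813.
N/199 = 76037587; 76037587 ≡ 85 (mod 199); 85·96 ≡ 1, so inverse 96.
N/47 = 321946379; 321946379 ≡ 45 (mod 47); 45·23 ≡ 1, so inverse 23.
N/103 = 146907571; 146907571 ≡ 10 (mod 103); 10·31 ≡ 1, so inverse 31.
N/139 = 108859567; 108859567 ≡ 49 (mod 139); 49·122 ≡ 1, so inverse 122.
N/113 = 133906901; 133906901 ≡ 93 (mod 113); 93·96 ≡ 1, so inverse 96.
m ≡ 177·76037587·96 + 46·321946379·23 + 88·146907571·31 + 73·108859567·122 + 62·133906901·96 = 3799930979428.
3799930979428 mod 15131479813 = 1929546365.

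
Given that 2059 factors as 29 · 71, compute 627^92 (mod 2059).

770

Mod 29: 627 ≡ 18; by Fermat, exponent reduces to 92 mod 28 = 8; 18^8 ≡ 16 (mod 29).
Mod 71: 627 ≡ 59; by Fermat, exponent reduces to 92 mod 70 = 22; 59^22 ≡ 60 (mod 71).
Combine by CRT: x ≡ 16 (mod 29), x ≡ 60 (mod 71) ⇒ x ≡ 770 (mod 2059).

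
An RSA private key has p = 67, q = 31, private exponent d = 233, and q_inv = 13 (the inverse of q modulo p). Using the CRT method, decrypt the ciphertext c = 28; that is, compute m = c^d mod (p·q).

d_p = d mod (p−1) = 233 mod 66 = 35; d_q = d mod (q−1) = 23.
m₁ = c^(d_p) mod p: c ≡ 28 (mod 67), and 28^35 mod 67 = 20.
m₂ = c^(d_q) mod q: c ≡ 28 (mod 31), and 28^23 mod 31 = 20.
h = q_inv·(m₁ − m₂) mod p = 13·(20 − 20) mod 67 = 0.
m = m₂ + h·q = 20 + 0·31 = 20.

20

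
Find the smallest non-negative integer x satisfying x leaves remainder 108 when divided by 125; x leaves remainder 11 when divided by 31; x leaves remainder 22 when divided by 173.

The moduli are pairwise coprime; N = 125·31·173 = 670375.
N/125 = 5363; 5363 ≡ 113 (mod 125); 113·52 ≡ 1, so inverse 52.
N/31 = 21625; 21625 ≡ 18 (mod 31); 18·19 ≡ 1, so inverse 19.
N/173 = 3875; 3875 ≡ 69 (mod 173); 69·168 ≡ 1, so inverse 168.
x ≡ 108·5363·52 + 11·21625·19 + 22·3875·168 = 48960233.
48960233 mod 670375 = 22858.

22858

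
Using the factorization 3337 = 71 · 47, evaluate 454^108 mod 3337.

2046

Mod 71: 454 ≡ 28; by Fermat, exponent reduces to 108 mod 70 = 38; 28^38 ≡ 58 (mod 71).
Mod 47: 454 ≡ 31; by Fermat, exponent reduces to 108 mod 46 = 16; 31^16 ≡ 25 (mod 47).
Combine by CRT: x ≡ 58 (mod 71), x ≡ 25 (mod 47) ⇒ x ≡ 2046 (mod 3337).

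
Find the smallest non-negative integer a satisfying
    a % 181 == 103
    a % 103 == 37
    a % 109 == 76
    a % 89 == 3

From a ≡ 103 (mod 181) write a = 103 + 181t. Substituting into a ≡ 37 (mod 103) gives 181t ≡ 37 (mod 103), and since 78⁻¹ ≡ 70 (mod 103), t ≡ 15. Hence a ≡ 103 + 181·15 = 2818 (mod 18643).
From a ≡ 2818 (mod 18643) write a = 2818 + 18643t. Substituting into a ≡ 76 (mod 109) gives 18643t ≡ 92 (mod 109), and since 4⁻¹ ≡ 82 (mod 109), t ≡ 23. Hence a ≡ 2818 + 18643·23 = 431607 (mod 2032087).
From a ≡ 431607 (mod 2032087) write a = 431607 + 2032087t. Substituting into a ≡ 3 (mod 89) gives 2032087t ≡ 46 (mod 89), and since 39⁻¹ ≡ 16 (mod 89), t ≡ 24. Hence a ≡ 431607 + 2032087·24 = 49201695 (mod 180855743).

49201695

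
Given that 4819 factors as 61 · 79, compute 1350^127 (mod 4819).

2839

Mod 61: 1350 ≡ 8; by Fermat, exponent reduces to 127 mod 60 = 7; 8^7 ≡ 33 (mod 61).
Mod 79: 1350 ≡ 7; by Fermat, exponent reduces to 127 mod 78 = 49; 7^49 ≡ 74 (mod 79).
Combine by CRT: x ≡ 33 (mod 61), x ≡ 74 (mod 79) ⇒ x ≡ 2839 (mod 4819).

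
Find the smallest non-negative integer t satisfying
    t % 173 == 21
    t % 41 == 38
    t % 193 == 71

817619

The moduli are pairwise coprime; N = 173·41·193 = 1368949.
N/173 = 7913; 7913 ≡ 128 (mod 173); 128·123 ≡ 1, so inverse 123.
N/41 = 33389; 33389 ≡ 15 (mod 41); 15·11 ≡ 1, so inverse 11.
N/193 = 7093; 7093 ≡ 145 (mod 193); 145·4 ≡ 1, so inverse 4.
t ≡ 21·7913·123 + 38·33389·11 + 71·7093·4 = 36410293.
36410293 mod 1368949 = 817619.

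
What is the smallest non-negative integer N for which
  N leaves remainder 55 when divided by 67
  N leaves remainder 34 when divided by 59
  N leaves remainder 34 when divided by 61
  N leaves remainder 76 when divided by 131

Combine the congruences pairwise.
From N ≡ 55 (mod 67) write N = 55 + 67t. Substituting into N ≡ 34 (mod 59) gives 67t ≡ 38 (mod 59), and since 8⁻¹ ≡ 37 (mod 59), t ≡ 49. Hence N ≡ 55 + 67·49 = 3338 (mod 3953).
From N ≡ 3338 (mod 3953) write N = 3338 + 3953t. Substituting into N ≡ 34 (mod 61) gives 3953t ≡ 51 (mod 61), and since 49⁻¹ ≡ 5 (mod 61), t ≡ 11. Hence N ≡ 3338 + 3953·11 = 46821 (mod 241133).
From N ≡ 46821 (mod 241133) write N = 46821 + 241133t. Substituting into N ≡ 76 (mod 131) gives 241133t ≡ 22 (mod 131), and since 93⁻¹ ≡ 31 (mod 131), t ≡ 27. Hence N ≡ 46821 + 241133·27 = 6557412 (mod 31588423).

6557412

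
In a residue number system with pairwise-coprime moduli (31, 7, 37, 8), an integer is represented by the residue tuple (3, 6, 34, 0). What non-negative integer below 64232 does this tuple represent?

The moduli are pairwise coprime; N = 31·7·37·8 = 64232.
N/31 = 2072; 2072 ≡ 26 (mod 31); 26·6 ≡ 1, so inverse 6.
N/7 = 9176; 9176 ≡ 6 (mod 7); 6·6 ≡ 1, so inverse 6.
N/37 = 1736; 1736 ≡ 34 (mod 37); 34·12 ≡ 1, so inverse 12.
N/8 = 8029; 8029 ≡ 5 (mod 8); 5·5 ≡ 1, so inverse 5.
x ≡ 3·2072·6 + 6·9176·6 + 34·1736·12 + 0·8029·5 = 1075920.
1075920 mod 64232 = 48208.

48208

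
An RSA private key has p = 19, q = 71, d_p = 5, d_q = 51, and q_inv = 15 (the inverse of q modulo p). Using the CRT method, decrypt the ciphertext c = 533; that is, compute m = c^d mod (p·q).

1160

m₁ = c^(d_p) mod p: c ≡ 1 (mod 19), and 1^5 mod 19 = 1.
m₂ = c^(d_q) mod q: c ≡ 36 (mod 71), and 36^51 mod 71 = 24.
h = q_inv·(m₁ − m₂) mod p = 15·(1 − 24) mod 19 = 16.
m = m₂ + h·q = 24 + 16·71 = 1160.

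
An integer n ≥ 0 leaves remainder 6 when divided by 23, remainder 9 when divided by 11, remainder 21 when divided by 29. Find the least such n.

The moduli are pairwise coprime; M = 23·11·29 = 7337.
M/23 = 319; 319 ≡ 20 (mod 23); 20·15 ≡ 1, so inverse 15.
M/11 = 667; 667 ≡ 7 (mod 11); 7·8 ≡ 1, so inverse 8.
M/29 = 253; 253 ≡ 21 (mod 29); 21·18 ≡ 1, so inverse 18.
n ≡ 6·319·15 + 9·667·8 + 21·253·18 = 172368.
172368 mod 7337 = 3617.

3617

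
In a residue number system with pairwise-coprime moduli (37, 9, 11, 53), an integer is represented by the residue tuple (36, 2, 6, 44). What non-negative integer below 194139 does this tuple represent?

136307

From x ≡ 36 (mod 37) write x = 36 + 37t. Substituting into x ≡ 2 (mod 9) gives 37t ≡ 2 (mod 9), and since 1⁻¹ ≡ 1 (mod 9), t ≡ 2. Hence x ≡ 36 + 37·2 = 110 (mod 333).
From x ≡ 110 (mod 333) write x = 110 + 333t. Substituting into x ≡ 6 (mod 11) gives 333t ≡ 6 (mod 11), and since 3⁻¹ ≡ 4 (mod 11), t ≡ 2. Hence x ≡ 110 + 333·2 = 776 (mod 3663).
From x ≡ 776 (mod 3663) write x = 776 + 3663t. Substituting into x ≡ 44 (mod 53) gives 3663t ≡ 10 (mod 53), and since 6⁻¹ ≡ 9 (mod 53), t ≡ 37. Hence x ≡ 776 + 3663·37 = 136307 (mod 194139).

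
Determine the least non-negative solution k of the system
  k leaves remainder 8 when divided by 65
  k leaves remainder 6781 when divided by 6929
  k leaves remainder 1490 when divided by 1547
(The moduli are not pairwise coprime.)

1794463

gcd(65, 6929) = 13 and 13 | (6781 − 8), so the pair is consistent; merging gives k ≡ 27568 (mod 34645), where 34645 = lcm(65, 6929).
gcd(34645, 1547) = 13 and 13 | (1490 − 27568), so the pair is consistent; merging gives k ≡ 1794463 (mod 4122755), where 4122755 = lcm(34645, 1547).
The solution is unique modulo lcm(65, 6929, 1547) = 4122755.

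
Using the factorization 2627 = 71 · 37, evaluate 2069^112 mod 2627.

1709

Mod 71: 2069 ≡ 10; by Fermat, exponent reduces to 112 mod 70 = 42; 10^42 ≡ 5 (mod 71).
Mod 37: 2069 ≡ 34; by Fermat, exponent reduces to 112 mod 36 = 4; 34^4 ≡ 7 (mod 37).
Combine by CRT: x ≡ 5 (mod 71), x ≡ 7 (mod 37) ⇒ x ≡ 1709 (mod 2627).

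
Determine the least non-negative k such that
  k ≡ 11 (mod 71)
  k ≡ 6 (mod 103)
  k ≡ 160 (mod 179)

346704

The moduli are pairwise coprime; N = 71·103·179 = 1309027.
N/71 = 18437; 18437 ≡ 48 (mod 71); 48·37 ≡ 1, so inverse 37.
N/103 = 12709; 12709 ≡ 40 (mod 103); 40·85 ≡ 1, so inverse 85.
N/179 = 7313; 7313 ≡ 153 (mod 179); 153·117 ≡ 1, so inverse 117.
k ≡ 11·18437·37 + 6·12709·85 + 160·7313·117 = 150884809.
150884809 mod 1309027 = 346704.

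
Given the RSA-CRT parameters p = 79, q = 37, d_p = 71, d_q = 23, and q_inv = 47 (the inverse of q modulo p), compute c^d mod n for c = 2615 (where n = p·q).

733

m₁ = c^(d_p) mod p: c ≡ 8 (mod 79), and 8^71 mod 79 = 22.
m₂ = c^(d_q) mod q: c ≡ 25 (mod 37), and 25^23 mod 37 = 30.
h = q_inv·(m₁ − m₂) mod p = 47·(22 − 30) mod 79 = 19.
m = m₂ + h·q = 30 + 19·37 = 733.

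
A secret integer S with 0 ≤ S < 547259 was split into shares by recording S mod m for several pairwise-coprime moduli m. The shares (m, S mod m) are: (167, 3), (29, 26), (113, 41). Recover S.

344691

The moduli are pairwise coprime; N = 167·29·113 = 547259.
N/167 = 3277; 3277 ≡ 104 (mod 167); 104·53 ≡ 1, so inverse 53.
N/29 = 18871; 18871 ≡ 21 (mod 29); 21·18 ≡ 1, so inverse 18.
N/113 = 4843; 4843 ≡ 97 (mod 113); 97·7 ≡ 1, so inverse 7.
S ≡ 3·3277·53 + 26·18871·18 + 41·4843·7 = 10742612.
10742612 mod 547259 = 344691.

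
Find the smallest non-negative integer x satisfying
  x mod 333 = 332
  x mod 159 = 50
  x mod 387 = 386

587078

gcd(333, 159) = 3 and 3 | (50 − 332), so the pair is consistent; merging gives x ≡ 4661 (mod 17649), where 17649 = lcm(333, 159).
gcd(17649, 387) = 9 and 9 | (386 − 4661), so the pair is consistent; merging gives x ≡ 587078 (mod 758907), where 758907 = lcm(17649, 387).
The solution is unique modulo lcm(333, 159, 387) = 758907.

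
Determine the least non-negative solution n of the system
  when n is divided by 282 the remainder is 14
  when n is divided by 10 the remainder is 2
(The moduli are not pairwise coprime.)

1142

Combine the congruences pairwise.
gcd(282, 10) = 2 and 2 | (2 − 14), so the pair is consistent; merging gives n ≡ 1142 (mod 1410), where 1410 = lcm(282, 10).
The solution is unique modulo lcm(282, 10) = 1410.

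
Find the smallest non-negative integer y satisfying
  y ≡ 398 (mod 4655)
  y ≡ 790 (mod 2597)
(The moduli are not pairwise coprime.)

154013

Combine the congruences pairwise.
gcd(4655, 2597) = 49 and 49 | (790 − 398), so the pair is consistent; merging gives y ≡ 154013 (mod 246715), where 246715 = lcm(4655, 2597).
The solution is unique modulo lcm(4655, 2597) = 246715.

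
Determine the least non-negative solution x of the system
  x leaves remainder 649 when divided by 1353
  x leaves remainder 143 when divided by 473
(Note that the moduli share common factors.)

30415

gcd(1353, 473) = 11 and 11 | (143 − 649), so the pair is consistent; merging gives x ≡ 30415 (mod 58179), where 58179 = lcm(1353, 473).
The solution is unique modulo lcm(1353, 473) = 58179.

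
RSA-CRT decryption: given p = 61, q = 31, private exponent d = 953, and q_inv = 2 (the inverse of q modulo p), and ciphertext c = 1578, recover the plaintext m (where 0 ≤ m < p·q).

d_p = d mod (p−1) = 953 mod 60 = 53; d_q = d mod (q−1) = 23.
m₁ = c^(d_p) mod p: c ≡ 53 (mod 61), and 53^53 mod 61 = 24.
m₂ = c^(d_q) mod q: c ≡ 28 (mod 31), and 28^23 mod 31 = 20.
h = q_inv·(m₁ − m₂) mod p = 2·(24 − 20) mod 61 = 8.
m = m₂ + h·q = 20 + 8·31 = 268.

268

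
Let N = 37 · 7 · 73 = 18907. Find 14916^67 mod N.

18080

Mod 37: 14916 ≡ 5; by Fermat, exponent reduces to 67 mod 36 = 31; 5^31 ≡ 24 (mod 37).
Mod 7: 14916 ≡ 6; by Fermat, exponent reduces to 67 mod 6 = 1; 6^1 ≡ 6 (mod 7).
Mod 73: 14916 ≡ 24; 24^67 ≡ 49 (mod 73).
Combine by CRT: x ≡ 24 (mod 37), x ≡ 6 (mod 7), x ≡ 49 (mod 73) ⇒ x ≡ 18080 (mod 18907).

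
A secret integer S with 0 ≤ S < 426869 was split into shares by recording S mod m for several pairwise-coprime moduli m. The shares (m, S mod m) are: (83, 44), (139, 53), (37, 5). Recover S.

Combine the congruences pairwise.
From S ≡ 44 (mod 83) write S = 44 + 83t. Substituting into S ≡ 53 (mod 139) gives 83t ≡ 9 (mod 139), and since 83⁻¹ ≡ 67 (mod 139), t ≡ 47. Hence S ≡ 44 + 83·47 = 3945 (mod 11537).
From S ≡ 3945 (mod 11537) write S = 3945 + 11537t. Substituting into S ≡ 5 (mod 37) gives 11537t ≡ 19 (mod 37), and since 30⁻¹ ≡ 21 (mod 37), t ≡ 29. Hence S ≡ 3945 + 11537·29 = 338518 (mod 426869).

338518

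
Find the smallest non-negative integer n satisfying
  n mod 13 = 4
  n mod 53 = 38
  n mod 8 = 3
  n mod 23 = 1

The moduli are pairwise coprime; M = 13·53·8·23 = 126776.
M/13 = 9752; 9752 ≡ 2 (mod 13); 2·7 ≡ 1, so inverse 7.
M/53 = 2392; 2392 ≡ 7 (mod 53); 7·38 ≡ 1, so inverse 38.
M/8 = 15847; 15847 ≡ 7 (mod 8); 7·7 ≡ 1, so inverse 7.
M/23 = 5512; 5512 ≡ 15 (mod 23); 15·20 ≡ 1, so inverse 20.
n ≡ 4·9752·7 + 38·2392·38 + 3·15847·7 + 1·5512·20 = 4170131.
4170131 mod 126776 = 113299.

113299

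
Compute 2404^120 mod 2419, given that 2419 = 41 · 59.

534

Mod 41: 2404 ≡ 26; since 40 | 120, by Fermat 26^120 ≡ 1 (mod 41).
Mod 59: 2404 ≡ 44; by Fermat, exponent reduces to 120 mod 58 = 4; 44^4 ≡ 3 (mod 59).
Combine by CRT: x ≡ 1 (mod 41), x ≡ 3 (mod 59) ⇒ x ≡ 534 (mod 2419).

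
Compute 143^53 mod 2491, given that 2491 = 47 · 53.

Mod 47: 143 ≡ 2; by Fermat, exponent reduces to 53 mod 46 = 7; 2^7 ≡ 34 (mod 47).
Mod 53: 143 ≡ 37; by Fermat, exponent reduces to 53 mod 52 = 1; 37^1 ≡ 37 (mod 53).
Combine by CRT: x ≡ 34 (mod 47), x ≡ 37 (mod 53) ⇒ x ≡ 1256 (mod 2491).

1256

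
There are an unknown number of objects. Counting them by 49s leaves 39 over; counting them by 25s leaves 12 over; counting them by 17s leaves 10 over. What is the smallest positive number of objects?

From N ≡ 39 (mod 49) write N = 39 + 49t. Substituting into N ≡ 12 (mod 25) gives 49t ≡ 23 (mod 25), and since 24⁻¹ ≡ 24 (mod 25), t ≡ 2. Hence N ≡ 39 + 49·2 = 137 (mod 1225).
From N ≡ 137 (mod 1225) write N = 137 + 1225t. Substituting into N ≡ 10 (mod 17) gives 1225t ≡ 9 (mod 17), and since 1⁻¹ ≡ 1 (mod 17), t ≡ 9. Hence N ≡ 137 + 1225·9 = 11162 (mod 20825).

11162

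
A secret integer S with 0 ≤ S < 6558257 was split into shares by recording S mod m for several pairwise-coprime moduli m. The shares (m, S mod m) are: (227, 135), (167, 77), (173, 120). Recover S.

918577

From S ≡ 135 (mod 227) write S = 135 + 227t. Substituting into S ≡ 77 (mod 167) gives 227t ≡ 109 (mod 167), and since 60⁻¹ ≡ 103 (mod 167), t ≡ 38. Hence S ≡ 135 + 227·38 = 8761 (mod 37909).
From S ≡ 8761 (mod 37909) write S = 8761 + 37909t. Substituting into S ≡ 120 (mod 173) gives 37909t ≡ 9 (mod 173), and since 22⁻¹ ≡ 118 (mod 173), t ≡ 24. Hence S ≡ 8761 + 37909·24 = 918577 (mod 6558257).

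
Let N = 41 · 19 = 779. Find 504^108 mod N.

Mod 41: 504 ≡ 12; by Fermat, exponent reduces to 108 mod 40 = 28; 12^28 ≡ 23 (mod 41).
Mod 19: 504 ≡ 10; since 18 | 108, by Fermat 10^108 ≡ 1 (mod 19).
Combine by CRT: x ≡ 23 (mod 41), x ≡ 1 (mod 19) ⇒ x ≡ 761 (mod 779).

761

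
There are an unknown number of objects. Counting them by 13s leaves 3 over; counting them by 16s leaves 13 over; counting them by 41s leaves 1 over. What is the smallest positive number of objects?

The moduli are pairwise coprime; M = 13·16·41 = 8528.
M/13 = 656; 656 ≡ 6 (mod 13); 6·11 ≡ 1, so inverse 11.
M/16 = 533; 533 ≡ 5 (mod 16); 5·13 ≡ 1, so inverse 13.
M/41 = 208; 208 ≡ 3 (mod 41); 3·14 ≡ 1, so inverse 14.
N ≡ 3·656·11 + 13·533·13 + 1·208·14 = 114637.
114637 mod 8528 = 3773.

3773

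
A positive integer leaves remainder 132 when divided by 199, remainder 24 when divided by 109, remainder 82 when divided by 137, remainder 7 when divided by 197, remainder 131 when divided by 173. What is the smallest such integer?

Combine the congruences pairwise.
From k ≡ 132 (mod 199) write k = 132 + 199t. Substituting into k ≡ 24 (mod 109) gives 199t ≡ 1 (mod 109), and since 90⁻¹ ≡ 86 (mod 109), t ≡ 86. Hence k ≡ 132 + 199·86 = 17246 (mod 21691).
From k ≡ 17246 (mod 21691) write k = 17246 + 21691t. Substituting into k ≡ 82 (mod 137) gives 21691t ≡ 98 (mod 137), and since 45⁻¹ ≡ 67 (mod 137), t ≡ 127. Hence k ≡ 17246 + 21691·127 = 2772003 (mod 2971667).
From k ≡ 2772003 (mod 2971667) write k = 2772003 + 2971667t. Substituting into k ≡ 7 (mod 197) gives 2971667t ≡ 188 (mod 197), and since 119⁻¹ ≡ 149 (mod 197), t ≡ 38. Hence k ≡ 2772003 + 2971667·38 = 115695349 (mod 585418399).
From k ≡ 115695349 (mod 585418399) write k = 115695349 + 585418399t. Substituting into k ≡ 131 (mod 173) gives 585418399t ≡ 89 (mod 173), and since 66⁻¹ ≡ 97 (mod 173), t ≡ 156. Hence k ≡ 115695349 + 585418399·156 = 91440965593 (mod 101277383027).

91440965593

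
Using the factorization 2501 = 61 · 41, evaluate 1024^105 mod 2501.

2500

Mod 61: 1024 ≡ 48; by Fermat, exponent reduces to 105 mod 60 = 45; 48^45 ≡ 60 (mod 61).
Mod 41: 1024 ≡ 40; by Fermat, exponent reduces to 105 mod 40 = 25; 40^25 ≡ 40 (mod 41).
Combine by CRT: x ≡ 60 (mod 61), x ≡ 40 (mod 41) ⇒ x ≡ 2500 (mod 2501).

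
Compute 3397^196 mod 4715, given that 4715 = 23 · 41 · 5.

146

Mod 23: 3397 ≡ 16; by Fermat, exponent reduces to 196 mod 22 = 20; 16^20 ≡ 8 (mod 23).
Mod 41: 3397 ≡ 35; by Fermat, exponent reduces to 196 mod 40 = 36; 35^36 ≡ 23 (mod 41).
Mod 5: 3397 ≡ 2; since 4 | 196, by Fermat 2^196 ≡ 1 (mod 5).
Combine by CRT: x ≡ 8 (mod 23), x ≡ 23 (mod 41), x ≡ 1 (mod 5) ⇒ x ≡ 146 (mod 4715).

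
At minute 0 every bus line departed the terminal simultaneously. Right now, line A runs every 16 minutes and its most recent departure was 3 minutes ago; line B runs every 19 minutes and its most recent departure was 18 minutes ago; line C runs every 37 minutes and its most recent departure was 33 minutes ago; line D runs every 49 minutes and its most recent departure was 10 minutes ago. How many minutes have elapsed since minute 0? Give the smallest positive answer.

The moduli are pairwise coprime; N = 16·19·37·49 = 551152.
N/16 = 34447; 34447 ≡ 15 (mod 16); 15·15 ≡ 1, so inverse 15.
N/19 = 29008; 29008 ≡ 14 (mod 19); 14·15 ≡ 1, so inverse 15.
N/37 = 14896; 14896 ≡ 22 (mod 37); 22·32 ≡ 1, so inverse 32.
N/49 = 11248; 11248 ≡ 27 (mod 49); 27·20 ≡ 1, so inverse 20.
t ≡ 3·34447·15 + 18·29008·15 + 33·14896·32 + 10·11248·20 = 27362051.
27362051 mod 551152 = 355603.

355603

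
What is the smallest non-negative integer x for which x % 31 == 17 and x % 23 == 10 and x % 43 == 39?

The moduli are pairwise coprime; N = 31·23·43 = 30659.
N/31 = 989; 989 ≡ 28 (mod 31); 28·10 ≡ 1, so inverse 10.
N/23 = 1333; 1333 ≡ 22 (mod 23); 22·22 ≡ 1, so inverse 22.
N/43 = 713; 713 ≡ 25 (mod 43); 25·31 ≡ 1, so inverse 31.
x ≡ 17·989·10 + 10·1333·22 + 39·713·31 = 1323407.
1323407 mod 30659 = 5070.

5070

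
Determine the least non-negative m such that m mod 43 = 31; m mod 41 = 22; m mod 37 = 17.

The moduli are pairwise coprime; N = 43·41·37 = 65231.
N/43 = 1517; 1517 ≡ 12 (mod 43); 12·18 ≡ 1, so inverse 18.
N/41 = 1591; 1591 ≡ 33 (mod 41); 33·5 ≡ 1, so inverse 5.
N/37 = 1763; 1763 ≡ 24 (mod 37); 24·17 ≡ 1, so inverse 17.
m ≡ 31·1517·18 + 22·1591·5 + 17·1763·17 = 1531003.
1531003 mod 65231 = 30690.

30690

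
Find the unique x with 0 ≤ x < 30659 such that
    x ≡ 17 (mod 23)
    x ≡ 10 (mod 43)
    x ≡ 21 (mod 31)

The moduli are pairwise coprime; N = 23·43·31 = 30659.
N/23 = 1333; 1333 ≡ 22 (mod 23); 22·22 ≡ 1, so inverse 22.
N/43 = 713; 713 ≡ 25 (mod 43); 25·31 ≡ 1, so inverse 31.
N/31 = 989; 989 ≡ 28 (mod 31); 28·10 ≡ 1, so inverse 10.
x ≡ 17·1333·22 + 10·713·31 + 21·989·10 = 927262.
927262 mod 30659 = 7492.

7492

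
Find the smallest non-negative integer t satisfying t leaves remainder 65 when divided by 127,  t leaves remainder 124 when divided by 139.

6796

Combine the congruences pairwise.
From t ≡ 65 (mod 127) write t = 65 + 127s. Substituting into t ≡ 124 (mod 139) gives 127s ≡ 59 (mod 139), and since 127⁻¹ ≡ 81 (mod 139), s ≡ 53. Hence t ≡ 65 + 127·53 = 6796 (mod 17653).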